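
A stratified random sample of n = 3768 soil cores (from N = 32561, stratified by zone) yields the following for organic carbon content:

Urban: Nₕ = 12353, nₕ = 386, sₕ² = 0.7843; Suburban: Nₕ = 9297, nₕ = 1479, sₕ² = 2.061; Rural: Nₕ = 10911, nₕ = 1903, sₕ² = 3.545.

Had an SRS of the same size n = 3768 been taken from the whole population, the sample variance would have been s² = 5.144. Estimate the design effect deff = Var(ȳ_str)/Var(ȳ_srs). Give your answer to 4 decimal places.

Var(ȳ_str) = Σ Wₕ²(1−fₕ)sₕ²/nₕ with Wₕ = Nₕ/32561:
  Urban: (12353/32561)²·(1−386/12353)·0.7843/386 = 2.8330691 × 10^-4
  Suburban: (9297/32561)²·(1−1479/9297)·2.061/1479 = 9.5532875 × 10^-5
  Rural: (10911/32561)²·(1−1903/10911)·3.545/1903 = 1.7269307 × 10^-4
  → Var(ȳ_str) = 5.5153286 × 10^-4.
Var(ȳ_srs) = (1 − 3768/32561)·5.144/3768 = 0.0012072001.
deff = (5.5153286 × 10^-4) / 0.0012072001 = 0.4569.

0.4569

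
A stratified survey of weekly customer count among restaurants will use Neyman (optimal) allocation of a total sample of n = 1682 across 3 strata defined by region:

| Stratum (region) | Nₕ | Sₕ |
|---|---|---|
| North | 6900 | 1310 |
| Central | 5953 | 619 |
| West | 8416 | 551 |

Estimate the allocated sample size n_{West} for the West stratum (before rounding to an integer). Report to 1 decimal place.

Neyman allocation: nₕ = n·NₕSₕ / Σⱼ NⱼSⱼ.
Σ NⱼSⱼ = 6900·1310 + 5953·619 + 8416·551 = 1.7361123 × 10^7.
n_{West} = 1682·8416·551 / (1.7361123 × 10^7) = 449.3.

449.3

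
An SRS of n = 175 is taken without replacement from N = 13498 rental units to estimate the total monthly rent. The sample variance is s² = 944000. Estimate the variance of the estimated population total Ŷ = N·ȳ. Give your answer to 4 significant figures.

Var(Ŷ) = N²·Var(ȳ) = N²·(1 − n/N)·s²/n.
f = 175/13498 = 0.01296488; Var(ȳ) = 0.98703512·944000/175 = 5324.3494.
Var(Ŷ) = 13498² · 5324.3494 = 9.7007518 × 10^11.

9.701 × 10^11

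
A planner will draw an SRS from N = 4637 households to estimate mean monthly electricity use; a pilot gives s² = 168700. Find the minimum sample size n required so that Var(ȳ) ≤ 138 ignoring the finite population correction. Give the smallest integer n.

1223

Without fpc, n₀ = s²/D = 168700/138 = 1222.4638.
Rounding up, n = 1223.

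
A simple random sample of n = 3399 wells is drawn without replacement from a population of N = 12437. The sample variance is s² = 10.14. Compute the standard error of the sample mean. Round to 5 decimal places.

Under SRS without replacement, Var(ȳ) = (1 − f)·s²/n with f = n/N = 3399/12437 = 0.27329742.
Var(ȳ) = (1 − 0.27329742)·10.14/3399 = 0.72670258·0.0029832304 = 0.0021679212.
SE(ȳ) = √(0.0021679212) = 0.04656.

0.04656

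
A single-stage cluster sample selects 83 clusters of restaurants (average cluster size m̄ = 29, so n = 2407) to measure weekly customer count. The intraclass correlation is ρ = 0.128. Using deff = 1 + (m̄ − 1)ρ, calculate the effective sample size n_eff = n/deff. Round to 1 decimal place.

deff = 1 + (29 − 1)·0.128 = 1 + 3.584 = 4.584.
n_eff = 2407 / 4.584 = 525.1.

525.1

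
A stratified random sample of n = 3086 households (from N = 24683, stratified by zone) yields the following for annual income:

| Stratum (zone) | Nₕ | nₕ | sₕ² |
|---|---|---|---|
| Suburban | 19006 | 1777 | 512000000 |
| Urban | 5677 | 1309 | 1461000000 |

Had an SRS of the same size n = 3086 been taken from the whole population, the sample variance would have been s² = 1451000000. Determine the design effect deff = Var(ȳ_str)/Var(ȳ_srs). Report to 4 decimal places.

0.4868

Var(ȳ_str) = Σ Wₕ²(1−fₕ)sₕ²/nₕ with Wₕ = Nₕ/24683:
  Suburban: (19006/24683)²·(1−1777/19006)·512000000/1777 = 154859.35
  Urban: (5677/24683)²·(1−1309/5677)·1461000000/1309 = 45427.225
  → Var(ȳ_str) = 200286.58.
Var(ȳ_srs) = (1 − 3086/24683)·1451000000/3086 = 411402.55.
deff = 200286.58 / 411402.55 = 0.4868.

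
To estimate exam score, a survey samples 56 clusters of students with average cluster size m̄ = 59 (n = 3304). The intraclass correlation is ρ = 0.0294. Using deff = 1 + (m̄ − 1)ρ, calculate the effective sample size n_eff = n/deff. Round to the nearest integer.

deff = 1 + (59 − 1)·0.0294 = 1 + 1.7052 = 2.7052.
n_eff = 3304 / 2.7052 = 1221.

1221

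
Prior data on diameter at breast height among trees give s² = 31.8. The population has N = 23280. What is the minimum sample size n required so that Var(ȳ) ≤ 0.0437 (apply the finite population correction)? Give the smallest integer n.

706

Without fpc, n₀ = s²/D = 31.8/0.0437 = 727.6888.
With fpc, (1 − n/N)·s²/n ≤ D requires n ≥ n₀/(1 + n₀/N) = 727.6888/(1 + 727.6888/23280) = 705.6321.
Rounding up, n = 706.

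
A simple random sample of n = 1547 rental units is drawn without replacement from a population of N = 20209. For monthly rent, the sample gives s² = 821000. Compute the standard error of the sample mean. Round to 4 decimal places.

Under SRS without replacement, Var(ȳ) = (1 − f)·s²/n with f = n/N = 1547/20209 = 0.07655005.
Var(ȳ) = (1 − 0.07655005)·821000/1547 = 0.92344995·530.70459 = 490.07913.
SE(ȳ) = √(490.07913) = 22.1377.

22.1377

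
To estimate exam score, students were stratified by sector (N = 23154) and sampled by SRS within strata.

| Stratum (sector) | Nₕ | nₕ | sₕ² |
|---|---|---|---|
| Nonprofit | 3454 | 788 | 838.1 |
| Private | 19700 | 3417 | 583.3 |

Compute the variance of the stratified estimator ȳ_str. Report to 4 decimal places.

0.1204

Var(ȳ_str) = Σₕ Wₕ²(1 − fₕ)sₕ²/nₕ with Wₕ = Nₕ/N, N = 23154.
Nonprofit: Wₕ = 0.14917509; term = 0.14917509²·(1 − 0.22814129)·838.1/788 = 0.01826838.
Private: Wₕ = 0.85082491; term = 0.85082491²·(1 − 0.17345178)·583.3/3417 = 0.10213994.
Sum = 0.12040832.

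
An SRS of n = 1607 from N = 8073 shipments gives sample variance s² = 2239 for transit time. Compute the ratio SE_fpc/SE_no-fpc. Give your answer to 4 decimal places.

0.8950

f = n/N = 1607/8073 = 0.19905859.
SE_no-fpc = √(s²/n) = 1.1803726; SE_fpc = √((1−f)s²/n) = 1.0563783.
Ratio = √(1−f) = 0.89495330.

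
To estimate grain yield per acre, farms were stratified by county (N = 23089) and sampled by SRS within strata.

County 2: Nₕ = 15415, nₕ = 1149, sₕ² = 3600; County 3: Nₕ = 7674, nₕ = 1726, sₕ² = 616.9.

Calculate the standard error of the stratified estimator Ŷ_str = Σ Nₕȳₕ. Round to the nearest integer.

Var(Ŷ_str) = Σₕ Nₕ²(1 − fₕ)sₕ²/nₕ.
County 2: 15415²·(1 − 1149/15415)·3600/1149 = 6.8901428 × 10^8.
County 3: 7674²·(1 − 1726/7674)·616.9/1726 = 1.6314236 × 10^7.
Sum = 7.0532852 × 10^8.
SE = √(7.0532852 × 10^8) = 26558.

26558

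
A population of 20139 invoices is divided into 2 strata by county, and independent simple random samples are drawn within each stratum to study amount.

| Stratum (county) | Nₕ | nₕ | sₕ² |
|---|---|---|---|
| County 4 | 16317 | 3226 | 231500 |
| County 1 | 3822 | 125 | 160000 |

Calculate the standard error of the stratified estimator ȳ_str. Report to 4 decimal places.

9.0768

Var(ȳ_str) = Σₕ Wₕ²(1 − fₕ)sₕ²/nₕ with Wₕ = Nₕ/N, N = 20139.
County 4: Wₕ = 0.81021898; term = 0.81021898²·(1 − 0.19770791)·231500/3226 = 37.794096.
County 1: Wₕ = 0.18978102; term = 0.18978102²·(1 − 0.03270539)·160000/125 = 44.593781.
Sum = 82.387877.
SE = √(82.387877) = 9.0768.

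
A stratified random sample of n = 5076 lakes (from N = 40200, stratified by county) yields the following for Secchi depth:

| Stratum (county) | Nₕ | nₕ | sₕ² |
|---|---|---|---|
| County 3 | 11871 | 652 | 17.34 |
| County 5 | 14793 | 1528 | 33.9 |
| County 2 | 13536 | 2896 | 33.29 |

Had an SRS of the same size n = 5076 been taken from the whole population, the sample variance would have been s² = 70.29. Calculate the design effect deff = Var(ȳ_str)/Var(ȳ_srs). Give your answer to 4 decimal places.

0.4885

Var(ȳ_str) = Σ Wₕ²(1−fₕ)sₕ²/nₕ with Wₕ = Nₕ/40200:
  County 3: (11871/40200)²·(1−652/11871)·17.34/652 = 0.0021917491
  County 5: (14793/40200)²·(1−1528/14793)·33.9/1528 = 0.0026939389
  County 2: (13536/40200)²·(1−2896/13536)·33.29/2896 = 0.0010244602
  → Var(ȳ_str) = 0.0059101482.
Var(ȳ_srs) = (1 − 5076/40200)·70.29/5076 = 0.01209901.
deff = 0.0059101482 / 0.01209901 = 0.4885.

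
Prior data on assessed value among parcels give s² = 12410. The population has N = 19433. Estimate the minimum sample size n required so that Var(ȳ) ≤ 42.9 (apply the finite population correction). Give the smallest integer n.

Without fpc, n₀ = s²/D = 12410/42.9 = 289.2774.
With fpc, (1 − n/N)·s²/n ≤ D requires n ≥ n₀/(1 + n₀/N) = 289.2774/(1 + 289.2774/19433) = 285.0344.
Rounding up, n = 286.

286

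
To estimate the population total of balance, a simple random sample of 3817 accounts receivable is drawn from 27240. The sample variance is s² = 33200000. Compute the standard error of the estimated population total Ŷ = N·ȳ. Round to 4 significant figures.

Var(Ŷ) = N²·Var(ȳ) = N²·(1 − n/N)·s²/n.
f = 3817/27240 = 0.14012482; Var(ȳ) = 0.85987518·33200000/3817 = 7479.1344.
Var(Ŷ) = 27240² · 7479.1344 = 5.5496494 × 10^12.
SE(Ŷ) = √(5.5496494 × 10^12) = 2.356 × 10^6.

2.356 × 10^6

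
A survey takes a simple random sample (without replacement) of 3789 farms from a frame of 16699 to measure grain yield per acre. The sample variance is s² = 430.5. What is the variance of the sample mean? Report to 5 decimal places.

0.08784

Under SRS without replacement, Var(ȳ) = (1 − f)·s²/n with f = n/N = 3789/16699 = 0.22689981.
Var(ȳ) = (1 − 0.22689981)·430.5/3789 = 0.77310019·0.11361837 = 0.087838382.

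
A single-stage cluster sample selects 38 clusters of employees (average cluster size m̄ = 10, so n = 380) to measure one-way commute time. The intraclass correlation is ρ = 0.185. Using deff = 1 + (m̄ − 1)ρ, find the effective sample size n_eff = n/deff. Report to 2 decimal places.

142.59

deff = 1 + (10 − 1)·0.185 = 1 + 1.665 = 2.665.
n_eff = 380 / 2.665 = 142.59.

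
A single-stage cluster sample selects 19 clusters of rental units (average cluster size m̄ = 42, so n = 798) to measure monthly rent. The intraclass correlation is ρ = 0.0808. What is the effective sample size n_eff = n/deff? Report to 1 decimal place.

deff = 1 + (42 − 1)·0.0808 = 1 + 3.3128 = 4.3128.
n_eff = 798 / 4.3128 = 185.0.

185.0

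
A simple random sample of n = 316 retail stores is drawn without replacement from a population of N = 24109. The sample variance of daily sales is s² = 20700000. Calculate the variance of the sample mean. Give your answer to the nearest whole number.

64648

Under SRS without replacement, Var(ȳ) = (1 − f)·s²/n with f = n/N = 316/24109 = 0.01310714.
Var(ȳ) = (1 − 0.01310714)·20700000/316 = 0.98689286·65506.329 = 64647.729.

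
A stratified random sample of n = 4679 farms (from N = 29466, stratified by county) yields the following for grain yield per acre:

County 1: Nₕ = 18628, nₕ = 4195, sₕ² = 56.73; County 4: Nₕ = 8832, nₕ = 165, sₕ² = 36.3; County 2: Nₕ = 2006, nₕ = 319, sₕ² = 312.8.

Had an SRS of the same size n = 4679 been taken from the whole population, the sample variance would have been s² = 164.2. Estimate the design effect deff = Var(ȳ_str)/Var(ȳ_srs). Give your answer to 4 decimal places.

Var(ȳ_str) = Σ Wₕ²(1−fₕ)sₕ²/nₕ with Wₕ = Nₕ/29466:
  County 1: (18628/29466)²·(1−4195/18628)·56.73/4195 = 0.0041875624
  County 4: (8832/29466)²·(1−165/8832)·36.3/165 = 0.019395821
  County 2: (2006/29466)²·(1−319/2006)·312.8/319 = 0.0038219034
  → Var(ȳ_str) = 0.027405287.
Var(ȳ_srs) = (1 − 4679/29466)·164.2/4679 = 0.029520444.
deff = 0.027405287 / 0.029520444 = 0.9283.

0.9283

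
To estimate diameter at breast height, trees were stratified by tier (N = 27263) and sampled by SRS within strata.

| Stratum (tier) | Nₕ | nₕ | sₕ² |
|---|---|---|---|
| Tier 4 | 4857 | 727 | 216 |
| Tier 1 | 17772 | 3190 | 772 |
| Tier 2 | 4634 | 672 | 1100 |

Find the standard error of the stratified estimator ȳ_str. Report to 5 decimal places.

0.36446

Var(ȳ_str) = Σₕ Wₕ²(1 − fₕ)sₕ²/nₕ with Wₕ = Nₕ/N, N = 27263.
Tier 4: Wₕ = 0.17815354; term = 0.17815354²·(1 − 0.14968087)·216/727 = 0.008018446.
Tier 1: Wₕ = 0.65187250; term = 0.65187250²·(1 − 0.17949584)·772/3190 = 0.08437868.
Tier 2: Wₕ = 0.16997396; term = 0.16997396²·(1 − 0.14501511)·1100/672 = 0.040433992.
Sum = 0.13283112.
SE = √(0.13283112) = 0.36446.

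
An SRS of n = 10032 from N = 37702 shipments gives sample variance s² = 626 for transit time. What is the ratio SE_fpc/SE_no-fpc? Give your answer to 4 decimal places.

0.8567

f = n/N = 10032/37702 = 0.26608668.
SE_no-fpc = √(s²/n) = 0.24980056; SE_fpc = √((1−f)s²/n) = 0.21400099.
Ratio = √(1−f) = 0.85668741.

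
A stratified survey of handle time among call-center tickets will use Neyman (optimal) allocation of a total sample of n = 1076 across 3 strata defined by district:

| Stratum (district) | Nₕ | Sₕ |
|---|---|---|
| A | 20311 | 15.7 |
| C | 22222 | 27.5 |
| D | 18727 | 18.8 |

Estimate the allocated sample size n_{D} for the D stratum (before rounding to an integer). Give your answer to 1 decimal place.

Neyman allocation: nₕ = n·NₕSₕ / Σⱼ NⱼSⱼ.
Σ NⱼSⱼ = 20311·15.7 + 22222·27.5 + 18727·18.8 = 1.2820553 × 10^6.
n_{D} = 1076·18727·18.8 / (1.2820553 × 10^6) = 295.5.

295.5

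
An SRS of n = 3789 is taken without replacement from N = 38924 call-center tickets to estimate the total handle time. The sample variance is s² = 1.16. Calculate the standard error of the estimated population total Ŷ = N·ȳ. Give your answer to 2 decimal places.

647.06

Var(Ŷ) = N²·Var(ȳ) = N²·(1 − n/N)·s²/n.
f = 3789/38924 = 0.09734354; Var(ȳ) = 0.90265646·1.16/3789 = 2.7634772 × 10^-4.
Var(Ŷ) = 38924² · (2.7634772 × 10^-4) = 418688.29.
SE(Ŷ) = √(418688.29) = 647.06.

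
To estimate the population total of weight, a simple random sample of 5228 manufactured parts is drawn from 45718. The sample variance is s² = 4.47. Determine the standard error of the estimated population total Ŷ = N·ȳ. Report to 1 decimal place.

1258.1

Var(Ŷ) = N²·Var(ȳ) = N²·(1 − n/N)·s²/n.
f = 5228/45718 = 0.11435321; Var(ȳ) = 0.88564679·4.47/5228 = 7.5723817 × 10^-4.
Var(Ŷ) = 45718² · (7.5723817 × 10^-4) = 1.5827304 × 10^6.
SE(Ŷ) = √(1.5827304 × 10^6) = 1258.1.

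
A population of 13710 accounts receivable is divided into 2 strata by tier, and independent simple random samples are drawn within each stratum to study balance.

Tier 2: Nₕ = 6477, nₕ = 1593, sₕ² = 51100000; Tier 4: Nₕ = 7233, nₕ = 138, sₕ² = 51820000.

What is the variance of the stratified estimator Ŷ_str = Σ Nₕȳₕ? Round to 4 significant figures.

2.029 × 10^13

Var(Ŷ_str) = Σₕ Nₕ²(1 − fₕ)sₕ²/nₕ.
Tier 2: 6477²·(1 − 1593/6477)·51100000/1593 = 1.0147398 × 10^12.
Tier 4: 7233²·(1 − 138/7233)·51820000/138 = 1.9270332 × 10^13.
Sum = 2.0285072 × 10^13.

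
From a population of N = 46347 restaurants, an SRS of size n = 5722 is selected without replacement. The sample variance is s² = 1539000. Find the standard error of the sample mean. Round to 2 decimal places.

Under SRS without replacement, Var(ȳ) = (1 − f)·s²/n with f = n/N = 5722/46347 = 0.12345999.
Var(ȳ) = (1 − 0.12345999)·1539000/5722 = 0.87654001·268.9619 = 235.75587.
SE(ȳ) = √(235.75587) = 15.35.

15.35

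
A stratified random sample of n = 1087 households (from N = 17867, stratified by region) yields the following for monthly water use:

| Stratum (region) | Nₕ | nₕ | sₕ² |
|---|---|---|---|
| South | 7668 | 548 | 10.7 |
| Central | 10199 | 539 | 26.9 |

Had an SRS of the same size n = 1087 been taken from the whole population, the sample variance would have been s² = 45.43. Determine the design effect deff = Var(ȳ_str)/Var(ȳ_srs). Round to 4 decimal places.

0.4775

Var(ȳ_str) = Σ Wₕ²(1−fₕ)sₕ²/nₕ with Wₕ = Nₕ/17867:
  South: (7668/17867)²·(1−548/7668)·10.7/548 = 0.0033393508
  Central: (10199/17867)²·(1−539/10199)·26.9/539 = 0.015402633
  → Var(ȳ_str) = 0.018741984.
Var(ȳ_srs) = (1 − 1087/17867)·45.43/1087 = 0.039251252.
deff = 0.018741984 / 0.039251252 = 0.4775.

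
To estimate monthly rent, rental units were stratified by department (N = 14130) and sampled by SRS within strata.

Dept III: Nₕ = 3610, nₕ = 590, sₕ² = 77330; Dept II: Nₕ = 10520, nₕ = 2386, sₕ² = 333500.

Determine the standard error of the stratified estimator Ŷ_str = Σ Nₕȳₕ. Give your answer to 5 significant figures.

Var(Ŷ_str) = Σₕ Nₕ²(1 − fₕ)sₕ²/nₕ.
Dept III: 3610²·(1 − 590/3610)·77330/590 = 1.4289273 × 10^9.
Dept II: 10520²·(1 − 2386/10520)·333500/2386 = 1.1960389 × 10^10.
Sum = 1.3389316 × 10^10.
SE = √(1.3389316 × 10^10) = 115710.

115710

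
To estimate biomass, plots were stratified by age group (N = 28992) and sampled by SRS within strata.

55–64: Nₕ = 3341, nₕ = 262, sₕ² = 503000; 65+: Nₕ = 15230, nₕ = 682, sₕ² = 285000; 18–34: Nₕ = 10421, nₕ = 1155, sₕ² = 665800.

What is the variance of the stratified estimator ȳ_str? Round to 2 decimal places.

199.87

Var(ȳ_str) = Σₕ Wₕ²(1 − fₕ)sₕ²/nₕ with Wₕ = Nₕ/N, N = 28992.
55–64: Wₕ = 0.11523869; term = 0.11523869²·(1 − 0.07841963)·503000/262 = 23.496139.
65+: Wₕ = 0.52531733; term = 0.52531733²·(1 − 0.04478004)·285000/682 = 110.15579.
18–34: Wₕ = 0.35944398; term = 0.35944398²·(1 − 0.11083389)·665800/1155 = 66.22274.
Sum = 199.87467.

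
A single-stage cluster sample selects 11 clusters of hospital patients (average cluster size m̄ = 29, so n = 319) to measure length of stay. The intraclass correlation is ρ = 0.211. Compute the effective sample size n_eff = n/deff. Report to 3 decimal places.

deff = 1 + (29 − 1)·0.211 = 1 + 5.908 = 6.908.
n_eff = 319 / 6.908 = 46.178.

46.178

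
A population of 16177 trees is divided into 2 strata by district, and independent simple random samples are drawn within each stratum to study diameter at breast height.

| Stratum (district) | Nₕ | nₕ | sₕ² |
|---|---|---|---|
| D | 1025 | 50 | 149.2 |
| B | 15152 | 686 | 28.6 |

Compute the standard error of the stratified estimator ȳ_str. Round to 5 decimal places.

0.21521

Var(ȳ_str) = Σₕ Wₕ²(1 − fₕ)sₕ²/nₕ with Wₕ = Nₕ/N, N = 16177.
D: Wₕ = 0.06336156; term = 0.06336156²·(1 − 0.04878049)·149.2/50 = 0.011395446.
B: Wₕ = 0.93663844; term = 0.93663844²·(1 − 0.04527455)·28.6/686 = 0.034919207.
Sum = 0.046314653.
SE = √(0.046314653) = 0.21521.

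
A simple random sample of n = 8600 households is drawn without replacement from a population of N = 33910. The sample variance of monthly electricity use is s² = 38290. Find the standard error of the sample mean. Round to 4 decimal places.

Under SRS without replacement, Var(ȳ) = (1 − f)·s²/n with f = n/N = 8600/33910 = 0.25361250.
Var(ȳ) = (1 − 0.25361250)·38290/8600 = 0.74638750·4.4523256 = 3.3231601.
SE(ȳ) = √(3.3231601) = 1.8230.

1.8230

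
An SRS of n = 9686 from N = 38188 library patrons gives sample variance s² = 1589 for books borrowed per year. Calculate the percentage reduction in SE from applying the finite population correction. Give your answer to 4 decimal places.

13.6079

f = n/N = 9686/38188 = 0.25363989.
SE_no-fpc = √(s²/n) = 0.40503235; SE_fpc = √((1−f)s²/n) = 0.3499161.
Ratio = √(1−f) = 0.86392136. Reduction = 100·(1 − 0.86392136) = 13.6079%.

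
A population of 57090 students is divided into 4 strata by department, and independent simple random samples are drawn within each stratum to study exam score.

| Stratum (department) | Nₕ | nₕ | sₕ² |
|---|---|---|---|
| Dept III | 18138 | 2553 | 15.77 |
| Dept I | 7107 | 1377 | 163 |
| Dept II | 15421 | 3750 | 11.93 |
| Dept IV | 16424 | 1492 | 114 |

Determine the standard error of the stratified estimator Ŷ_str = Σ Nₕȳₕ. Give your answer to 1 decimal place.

5087.0

Var(Ŷ_str) = Σₕ Nₕ²(1 − fₕ)sₕ²/nₕ.
Dept III: 18138²·(1 − 2553/18138)·15.77/2553 = 1.746132 × 10^6.
Dept I: 7107²·(1 − 1377/7107)·163/1377 = 4.8205279 × 10^6.
Dept II: 15421²·(1 − 3750/15421)·11.93/3750 = 572571.57.
Dept IV: 16424²·(1 − 1492/16424)·114/1492 = 1.8738419 × 10^7.
Sum = 2.587765 × 10^7.
SE = √(2.587765 × 10^7) = 5087.0.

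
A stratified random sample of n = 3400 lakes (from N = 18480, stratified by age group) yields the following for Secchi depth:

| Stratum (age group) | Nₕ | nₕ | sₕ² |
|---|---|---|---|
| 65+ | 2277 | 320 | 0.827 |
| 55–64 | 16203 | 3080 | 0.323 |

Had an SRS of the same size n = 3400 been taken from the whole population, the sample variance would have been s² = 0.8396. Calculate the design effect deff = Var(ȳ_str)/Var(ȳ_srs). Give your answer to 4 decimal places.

0.4914

Var(ȳ_str) = Σ Wₕ²(1−fₕ)sₕ²/nₕ with Wₕ = Nₕ/18480:
  65+: (2277/18480)²·(1−320/2277)·0.827/320 = 3.3721389 × 10^-5
  55–64: (16203/18480)²·(1−3080/16203)·0.323/3080 = 6.5294475 × 10^-5
  → Var(ȳ_str) = 9.9015864 × 10^-5.
Var(ȳ_srs) = (1 − 3400/18480)·0.8396/3400 = 2.0150828 × 10^-4.
deff = (9.9015864 × 10^-5) / (2.0150828 × 10^-4) = 0.4914.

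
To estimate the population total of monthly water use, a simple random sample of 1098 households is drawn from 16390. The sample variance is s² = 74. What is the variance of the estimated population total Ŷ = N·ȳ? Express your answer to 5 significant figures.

Var(Ŷ) = N²·Var(ȳ) = N²·(1 − n/N)·s²/n.
f = 1098/16390 = 0.06699207; Var(ȳ) = 0.93300793·74/1098 = 0.062880316.
Var(Ŷ) = 16390² · 0.062880316 = 1.6891671 × 10^7.

1.6892 × 10^7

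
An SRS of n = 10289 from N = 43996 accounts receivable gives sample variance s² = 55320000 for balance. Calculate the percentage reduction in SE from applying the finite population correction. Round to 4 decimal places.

f = n/N = 10289/43996 = 0.23386217.
SE_no-fpc = √(s²/n) = 73.32541; SE_fpc = √((1−f)s²/n) = 64.181218.
Ratio = √(1−f) = 0.87529300. Reduction = 100·(1 − 0.87529300) = 12.4707%.

12.4707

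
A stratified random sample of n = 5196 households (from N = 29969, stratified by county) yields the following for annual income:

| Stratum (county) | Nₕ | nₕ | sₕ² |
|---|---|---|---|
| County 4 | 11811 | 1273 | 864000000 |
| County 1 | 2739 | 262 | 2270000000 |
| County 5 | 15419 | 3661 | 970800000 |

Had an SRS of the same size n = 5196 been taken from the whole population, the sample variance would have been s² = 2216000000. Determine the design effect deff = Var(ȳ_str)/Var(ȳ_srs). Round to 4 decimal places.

Var(ȳ_str) = Σ Wₕ²(1−fₕ)sₕ²/nₕ with Wₕ = Nₕ/29969:
  County 4: (11811/29969)²·(1−1273/11811)·864000000/1273 = 94055.825
  County 1: (2739/29969)²·(1−262/2739)·2270000000/262 = 65448.259
  County 5: (15419/29969)²·(1−3661/15419)·970800000/3661 = 53527.283
  → Var(ȳ_str) = 213031.37.
Var(ȳ_srs) = (1 − 5196/29969)·2216000000/5196 = 352538.83.
deff = 213031.37 / 352538.83 = 0.6043.

0.6043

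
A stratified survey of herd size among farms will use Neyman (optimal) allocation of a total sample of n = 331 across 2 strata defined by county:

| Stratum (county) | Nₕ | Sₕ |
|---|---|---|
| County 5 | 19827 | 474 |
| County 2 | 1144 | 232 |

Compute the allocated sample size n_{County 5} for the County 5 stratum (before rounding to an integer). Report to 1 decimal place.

Neyman allocation: nₕ = n·NₕSₕ / Σⱼ NⱼSⱼ.
Σ NⱼSⱼ = 19827·474 + 1144·232 = 9.663406 × 10^6.
n_{County 5} = 331·19827·474 / (9.663406 × 10^6) = 321.9.

321.9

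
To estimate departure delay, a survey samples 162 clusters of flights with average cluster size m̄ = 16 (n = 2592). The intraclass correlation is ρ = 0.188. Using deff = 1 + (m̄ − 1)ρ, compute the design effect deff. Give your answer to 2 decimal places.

deff = 1 + (16 − 1)·0.188 = 1 + 2.82 = 3.82.

3.82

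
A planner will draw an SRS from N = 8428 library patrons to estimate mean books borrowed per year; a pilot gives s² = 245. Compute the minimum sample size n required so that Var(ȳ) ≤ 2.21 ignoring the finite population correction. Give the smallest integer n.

111

Without fpc, n₀ = s²/D = 245/2.21 = 110.8597.
Rounding up, n = 111.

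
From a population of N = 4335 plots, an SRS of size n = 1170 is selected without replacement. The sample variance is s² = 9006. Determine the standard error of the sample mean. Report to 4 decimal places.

Under SRS without replacement, Var(ȳ) = (1 − f)·s²/n with f = n/N = 1170/4335 = 0.26989619.
Var(ȳ) = (1 − 0.26989619)·9006/1170 = 0.73010381·7.6974359 = 5.6199272.
SE(ȳ) = √(5.6199272) = 2.3706.

2.3706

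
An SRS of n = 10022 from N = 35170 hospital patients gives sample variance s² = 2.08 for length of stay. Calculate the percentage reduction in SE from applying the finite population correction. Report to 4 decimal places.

f = n/N = 10022/35170 = 0.28495877.
SE_no-fpc = √(s²/n) = 0.014406367; SE_fpc = √((1−f)s²/n) = 0.01218204.
Ratio = √(1−f) = 0.84560110. Reduction = 100·(1 − 0.84560110) = 15.4399%.

15.4399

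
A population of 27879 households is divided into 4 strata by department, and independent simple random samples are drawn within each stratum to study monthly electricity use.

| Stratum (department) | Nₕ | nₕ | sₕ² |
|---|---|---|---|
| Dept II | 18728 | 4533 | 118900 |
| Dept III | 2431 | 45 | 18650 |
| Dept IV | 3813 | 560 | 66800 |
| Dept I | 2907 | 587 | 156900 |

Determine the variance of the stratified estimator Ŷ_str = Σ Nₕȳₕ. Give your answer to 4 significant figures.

1.266 × 10^10

Var(Ŷ_str) = Σₕ Nₕ²(1 − fₕ)sₕ²/nₕ.
Dept II: 18728²·(1 − 4533/18728)·118900/4533 = 6.9730525 × 10^9.
Dept III: 2431²·(1 − 45/2431)·18650/45 = 2.4039295 × 10^9.
Dept IV: 3813²·(1 − 560/3813)·66800/560 = 1.4795829 × 10^9.
Dept I: 2907²·(1 − 587/2907)·156900/587 = 1.8026768 × 10^9.
Sum = 1.2659242 × 10^10.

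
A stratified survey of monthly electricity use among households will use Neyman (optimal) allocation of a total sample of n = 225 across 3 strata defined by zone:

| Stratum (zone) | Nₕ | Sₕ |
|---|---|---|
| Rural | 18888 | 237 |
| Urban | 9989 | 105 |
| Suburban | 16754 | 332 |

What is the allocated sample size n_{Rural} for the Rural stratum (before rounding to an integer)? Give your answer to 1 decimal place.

Neyman allocation: nₕ = n·NₕSₕ / Σⱼ NⱼSⱼ.
Σ NⱼSⱼ = 18888·237 + 9989·105 + 16754·332 = 1.1087629 × 10^7.
n_{Rural} = 225·18888·237 / (1.1087629 × 10^7) = 90.8.

90.8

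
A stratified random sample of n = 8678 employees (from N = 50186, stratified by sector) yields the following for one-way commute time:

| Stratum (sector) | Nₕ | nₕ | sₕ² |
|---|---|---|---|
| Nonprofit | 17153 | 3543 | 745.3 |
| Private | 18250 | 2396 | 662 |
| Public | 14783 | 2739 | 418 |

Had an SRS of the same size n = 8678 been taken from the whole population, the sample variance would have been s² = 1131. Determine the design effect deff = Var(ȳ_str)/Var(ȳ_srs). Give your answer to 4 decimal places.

0.5754

Var(ȳ_str) = Σ Wₕ²(1−fₕ)sₕ²/nₕ with Wₕ = Nₕ/50186:
  Nonprofit: (17153/50186)²·(1−3543/17153)·745.3/3543 = 0.019498132
  Private: (18250/50186)²·(1−2396/18250)·662/2396 = 0.031740059
  Public: (14783/50186)²·(1−2739/14783)·418/2739 = 0.010788285
  → Var(ȳ_str) = 0.062026476.
Var(ȳ_srs) = (1 − 8678/50186)·1131/8678 = 0.1077934.
deff = 0.062026476 / 0.1077934 = 0.5754.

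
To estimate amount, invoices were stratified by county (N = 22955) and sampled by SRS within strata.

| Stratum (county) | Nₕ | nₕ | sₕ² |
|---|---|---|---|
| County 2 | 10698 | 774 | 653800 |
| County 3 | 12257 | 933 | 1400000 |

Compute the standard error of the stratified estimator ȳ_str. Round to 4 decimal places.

23.7791

Var(ȳ_str) = Σₕ Wₕ²(1 − fₕ)sₕ²/nₕ with Wₕ = Nₕ/N, N = 22955.
County 2: Wₕ = 0.46604226; term = 0.46604226²·(1 − 0.07234997)·653800/774 = 170.19183.
County 3: Wₕ = 0.53395774; term = 0.53395774²·(1 − 0.07611977)·1400000/933 = 395.25361.
Sum = 565.44544.
SE = √(565.44544) = 23.7791.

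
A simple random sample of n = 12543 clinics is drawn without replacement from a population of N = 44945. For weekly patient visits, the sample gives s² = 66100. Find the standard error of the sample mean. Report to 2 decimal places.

1.95

Under SRS without replacement, Var(ȳ) = (1 − f)·s²/n with f = n/N = 12543/44945 = 0.27907442.
Var(ȳ) = (1 − 0.27907442)·66100/12543 = 0.72092558·5.2698716 = 3.7991852.
SE(ȳ) = √(3.7991852) = 1.95.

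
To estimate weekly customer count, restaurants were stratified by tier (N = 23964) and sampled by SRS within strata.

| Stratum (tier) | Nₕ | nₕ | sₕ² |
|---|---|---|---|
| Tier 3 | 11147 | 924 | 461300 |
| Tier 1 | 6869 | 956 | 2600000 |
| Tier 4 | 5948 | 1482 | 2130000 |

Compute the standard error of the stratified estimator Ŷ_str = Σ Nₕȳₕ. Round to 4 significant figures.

Var(Ŷ_str) = Σₕ Nₕ²(1 − fₕ)sₕ²/nₕ.
Tier 3: 11147²·(1 − 924/11147)·461300/924 = 5.689156 × 10^10.
Tier 1: 6869²·(1 − 956/6869)·2600000/956 = 1.10463 × 10^11.
Tier 4: 5948²·(1 − 1482/5948)·2130000/1482 = 3.8178695 × 10^10.
Sum = 2.0553326 × 10^11.
SE = √(2.0553326 × 10^11) = 453400.

453400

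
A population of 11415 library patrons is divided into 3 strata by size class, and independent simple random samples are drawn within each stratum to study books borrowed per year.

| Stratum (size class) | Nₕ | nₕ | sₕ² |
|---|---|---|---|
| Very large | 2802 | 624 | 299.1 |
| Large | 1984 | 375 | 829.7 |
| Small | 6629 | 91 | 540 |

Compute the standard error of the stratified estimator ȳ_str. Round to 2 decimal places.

Var(ȳ_str) = Σₕ Wₕ²(1 − fₕ)sₕ²/nₕ with Wₕ = Nₕ/N, N = 11415.
Very large: Wₕ = 0.24546649; term = 0.24546649²·(1 − 0.22269807)·299.1/624 = 0.022449465.
Large: Wₕ = 0.17380640; term = 0.17380640²·(1 − 0.18901210)·829.7/375 = 0.054204545.
Small: Wₕ = 0.58072711; term = 0.58072711²·(1 − 0.01372756)·540/91 = 1.973756.
Sum = 2.05041.
SE = √(2.05041) = 1.43.

1.43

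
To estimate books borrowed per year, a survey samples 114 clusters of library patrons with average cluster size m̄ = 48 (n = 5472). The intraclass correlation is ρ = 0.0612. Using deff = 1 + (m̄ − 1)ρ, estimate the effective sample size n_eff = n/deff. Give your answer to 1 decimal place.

deff = 1 + (48 − 1)·0.0612 = 1 + 2.8764 = 3.8764.
n_eff = 5472 / 3.8764 = 1411.6.

1411.6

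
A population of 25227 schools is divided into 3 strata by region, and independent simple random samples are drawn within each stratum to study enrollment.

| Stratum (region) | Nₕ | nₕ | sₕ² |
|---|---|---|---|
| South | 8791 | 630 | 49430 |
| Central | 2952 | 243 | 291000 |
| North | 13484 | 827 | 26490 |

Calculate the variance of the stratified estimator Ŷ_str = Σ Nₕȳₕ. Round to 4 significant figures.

Var(Ŷ_str) = Σₕ Nₕ²(1 − fₕ)sₕ²/nₕ.
South: 8791²·(1 − 630/8791)·49430/630 = 5.6290061 × 10^9.
Central: 2952²·(1 − 243/2952)·291000/243 = 9.576616 × 10^9.
North: 13484²·(1 − 827/13484)·26490/827 = 5.4667092 × 10^9.
Sum = 2.0672331 × 10^10.

2.067 × 10^10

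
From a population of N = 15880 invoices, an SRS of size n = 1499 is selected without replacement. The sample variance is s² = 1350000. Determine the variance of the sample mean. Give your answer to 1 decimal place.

815.6

Under SRS without replacement, Var(ȳ) = (1 − f)·s²/n with f = n/N = 1499/15880 = 0.09439547.
Var(ȳ) = (1 − 0.09439547)·1350000/1499 = 0.90560453·900.6004 = 815.58781.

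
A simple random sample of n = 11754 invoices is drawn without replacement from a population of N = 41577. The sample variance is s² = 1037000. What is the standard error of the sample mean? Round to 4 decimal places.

Under SRS without replacement, Var(ȳ) = (1 − f)·s²/n with f = n/N = 11754/41577 = 0.28270438.
Var(ȳ) = (1 − 0.28270438)·1037000/11754 = 0.71729562·88.225285 = 63.283611.
SE(ȳ) = √(63.283611) = 7.9551.

7.9551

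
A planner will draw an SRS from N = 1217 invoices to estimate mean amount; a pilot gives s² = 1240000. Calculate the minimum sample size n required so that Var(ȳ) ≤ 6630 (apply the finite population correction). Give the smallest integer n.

Without fpc, n₀ = s²/D = 1240000/6630 = 187.0287.
With fpc, (1 − n/N)·s²/n ≤ D requires n ≥ n₀/(1 + n₀/N) = 187.0287/(1 + 187.0287/1217) = 162.1149.
Rounding up, n = 163.

163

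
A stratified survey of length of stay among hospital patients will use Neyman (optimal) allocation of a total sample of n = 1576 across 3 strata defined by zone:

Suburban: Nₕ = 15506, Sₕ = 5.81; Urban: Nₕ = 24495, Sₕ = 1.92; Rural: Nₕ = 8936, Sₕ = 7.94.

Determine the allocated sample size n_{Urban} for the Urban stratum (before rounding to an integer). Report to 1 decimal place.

Neyman allocation: nₕ = n·NₕSₕ / Σⱼ NⱼSⱼ.
Σ NⱼSⱼ = 15506·5.81 + 24495·1.92 + 8936·7.94 = 208072.1.
n_{Urban} = 1576·24495·1.92 / 208072.1 = 356.2.

356.2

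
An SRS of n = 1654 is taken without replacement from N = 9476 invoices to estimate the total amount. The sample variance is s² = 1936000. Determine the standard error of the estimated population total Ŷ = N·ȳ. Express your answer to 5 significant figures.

Var(Ŷ) = N²·Var(ȳ) = N²·(1 − n/N)·s²/n.
f = 1654/9476 = 0.17454622; Var(ȳ) = 0.82545378·1936000/1654 = 966.19015.
Var(Ŷ) = 9476² · 966.19015 = 8.6758635 × 10^10.
SE(Ŷ) = √(8.6758635 × 10^10) = 294550.

294550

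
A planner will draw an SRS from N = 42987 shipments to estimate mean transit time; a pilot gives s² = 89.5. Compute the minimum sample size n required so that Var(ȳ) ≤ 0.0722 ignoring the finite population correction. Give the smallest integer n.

Without fpc, n₀ = s²/D = 89.5/0.0722 = 1239.6122.
Rounding up, n = 1240.

1240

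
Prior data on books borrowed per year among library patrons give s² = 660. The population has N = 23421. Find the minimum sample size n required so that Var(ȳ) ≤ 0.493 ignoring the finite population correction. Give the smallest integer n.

Without fpc, n₀ = s²/D = 660/0.493 = 1338.7424.
Rounding up, n = 1339.

1339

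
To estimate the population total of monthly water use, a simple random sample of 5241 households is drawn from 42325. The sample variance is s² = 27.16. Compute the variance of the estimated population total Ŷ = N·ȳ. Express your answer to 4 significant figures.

Var(Ŷ) = N²·Var(ȳ) = N²·(1 − n/N)·s²/n.
f = 5241/42325 = 0.12382753; Var(ȳ) = 0.87617247·27.16/5241 = 0.004540516.
Var(Ŷ) = 42325² · 0.004540516 = 8.1339059 × 10^6.

8.134 × 10^6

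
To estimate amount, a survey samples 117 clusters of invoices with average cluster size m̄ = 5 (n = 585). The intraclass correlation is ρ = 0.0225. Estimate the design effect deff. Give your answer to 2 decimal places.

deff = 1 + (5 − 1)·0.0225 = 1 + 0.09 = 1.09.

1.09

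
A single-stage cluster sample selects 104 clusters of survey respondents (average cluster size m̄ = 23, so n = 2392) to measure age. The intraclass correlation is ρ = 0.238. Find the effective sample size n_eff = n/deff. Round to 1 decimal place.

deff = 1 + (23 − 1)·0.238 = 1 + 5.236 = 6.236.
n_eff = 2392 / 6.236 = 383.6.

383.6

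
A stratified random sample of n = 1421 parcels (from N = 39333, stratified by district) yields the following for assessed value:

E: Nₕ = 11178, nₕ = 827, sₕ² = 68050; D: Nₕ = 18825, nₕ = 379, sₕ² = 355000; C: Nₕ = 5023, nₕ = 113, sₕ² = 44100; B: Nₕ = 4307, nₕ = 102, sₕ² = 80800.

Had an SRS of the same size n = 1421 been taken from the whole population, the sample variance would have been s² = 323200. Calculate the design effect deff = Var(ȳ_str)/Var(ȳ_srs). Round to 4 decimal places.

1.0577

Var(ȳ_str) = Σ Wₕ²(1−fₕ)sₕ²/nₕ with Wₕ = Nₕ/39333:
  E: (11178/39333)²·(1−827/11178)·68050/827 = 6.1539631
  D: (18825/39333)²·(1−379/18825)·355000/379 = 210.23847
  C: (5023/39333)²·(1−113/5023)·44100/113 = 6.2214365
  B: (4307/39333)²·(1−102/4307)·80800/102 = 9.273377
  → Var(ȳ_str) = 231.88725.
Var(ȳ_srs) = (1 − 1421/39333)·323200/1421 = 219.22844.
deff = 231.88725 / 219.22844 = 1.0577.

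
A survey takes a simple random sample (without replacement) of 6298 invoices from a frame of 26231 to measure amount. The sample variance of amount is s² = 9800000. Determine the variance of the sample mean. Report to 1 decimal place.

1182.4

Under SRS without replacement, Var(ȳ) = (1 − f)·s²/n with f = n/N = 6298/26231 = 0.24009759.
Var(ȳ) = (1 − 0.24009759)·9800000/6298 = 0.75990241·1556.0495 = 1182.4458.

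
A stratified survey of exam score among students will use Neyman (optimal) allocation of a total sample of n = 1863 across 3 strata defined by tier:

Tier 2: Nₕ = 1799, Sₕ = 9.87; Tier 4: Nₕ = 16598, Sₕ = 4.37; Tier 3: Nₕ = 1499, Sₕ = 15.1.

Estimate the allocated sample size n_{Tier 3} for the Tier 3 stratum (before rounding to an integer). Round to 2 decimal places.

Neyman allocation: nₕ = n·NₕSₕ / Σⱼ NⱼSⱼ.
Σ NⱼSⱼ = 1799·9.87 + 16598·4.37 + 1499·15.1 = 112924.29.
n_{Tier 3} = 1863·1499·15.1 / 112924.29 = 373.43.

373.43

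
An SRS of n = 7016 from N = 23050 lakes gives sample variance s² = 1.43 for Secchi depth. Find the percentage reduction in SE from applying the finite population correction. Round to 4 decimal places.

16.5963

f = n/N = 7016/23050 = 0.30438178.
SE_no-fpc = √(s²/n) = 0.014276549; SE_fpc = √((1−f)s²/n) = 0.011907174.
Ratio = √(1−f) = 0.83403730. Reduction = 100·(1 − 0.83403730) = 16.5963%.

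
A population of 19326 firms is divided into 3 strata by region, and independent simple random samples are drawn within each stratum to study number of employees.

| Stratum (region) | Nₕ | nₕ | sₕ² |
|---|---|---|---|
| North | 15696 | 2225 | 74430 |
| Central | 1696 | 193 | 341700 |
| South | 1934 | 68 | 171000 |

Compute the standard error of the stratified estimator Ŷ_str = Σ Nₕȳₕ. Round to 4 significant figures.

143700

Var(Ŷ_str) = Σₕ Nₕ²(1 − fₕ)sₕ²/nₕ.
North: 15696²·(1 − 2225/15696)·74430/2225 = 7.0730517 × 10^9.
Central: 1696²·(1 − 193/1696)·341700/193 = 4.5130745 × 10^9.
South: 1934²·(1 − 68/1934)·171000/68 = 9.0751812 × 10^9.
Sum = 2.0661307 × 10^10.
SE = √(2.0661307 × 10^10) = 143700.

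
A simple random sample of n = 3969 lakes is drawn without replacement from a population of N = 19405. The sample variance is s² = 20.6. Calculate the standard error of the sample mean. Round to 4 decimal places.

Under SRS without replacement, Var(ȳ) = (1 − f)·s²/n with f = n/N = 3969/19405 = 0.20453491.
Var(ȳ) = (1 − 0.20453491)·20.6/3969 = 0.79546509·0.0051902242 = 0.0041286422.
SE(ȳ) = √(0.0041286422) = 0.0643.

0.0643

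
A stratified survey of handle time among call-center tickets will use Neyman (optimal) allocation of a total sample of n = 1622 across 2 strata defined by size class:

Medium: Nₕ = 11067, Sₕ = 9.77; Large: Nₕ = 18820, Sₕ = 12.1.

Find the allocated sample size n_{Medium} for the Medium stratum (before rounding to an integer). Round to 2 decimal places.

Neyman allocation: nₕ = n·NₕSₕ / Σⱼ NⱼSⱼ.
Σ NⱼSⱼ = 11067·9.77 + 18820·12.1 = 335846.59.
n_{Medium} = 1622·11067·9.77 / 335846.59 = 522.20.

522.20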